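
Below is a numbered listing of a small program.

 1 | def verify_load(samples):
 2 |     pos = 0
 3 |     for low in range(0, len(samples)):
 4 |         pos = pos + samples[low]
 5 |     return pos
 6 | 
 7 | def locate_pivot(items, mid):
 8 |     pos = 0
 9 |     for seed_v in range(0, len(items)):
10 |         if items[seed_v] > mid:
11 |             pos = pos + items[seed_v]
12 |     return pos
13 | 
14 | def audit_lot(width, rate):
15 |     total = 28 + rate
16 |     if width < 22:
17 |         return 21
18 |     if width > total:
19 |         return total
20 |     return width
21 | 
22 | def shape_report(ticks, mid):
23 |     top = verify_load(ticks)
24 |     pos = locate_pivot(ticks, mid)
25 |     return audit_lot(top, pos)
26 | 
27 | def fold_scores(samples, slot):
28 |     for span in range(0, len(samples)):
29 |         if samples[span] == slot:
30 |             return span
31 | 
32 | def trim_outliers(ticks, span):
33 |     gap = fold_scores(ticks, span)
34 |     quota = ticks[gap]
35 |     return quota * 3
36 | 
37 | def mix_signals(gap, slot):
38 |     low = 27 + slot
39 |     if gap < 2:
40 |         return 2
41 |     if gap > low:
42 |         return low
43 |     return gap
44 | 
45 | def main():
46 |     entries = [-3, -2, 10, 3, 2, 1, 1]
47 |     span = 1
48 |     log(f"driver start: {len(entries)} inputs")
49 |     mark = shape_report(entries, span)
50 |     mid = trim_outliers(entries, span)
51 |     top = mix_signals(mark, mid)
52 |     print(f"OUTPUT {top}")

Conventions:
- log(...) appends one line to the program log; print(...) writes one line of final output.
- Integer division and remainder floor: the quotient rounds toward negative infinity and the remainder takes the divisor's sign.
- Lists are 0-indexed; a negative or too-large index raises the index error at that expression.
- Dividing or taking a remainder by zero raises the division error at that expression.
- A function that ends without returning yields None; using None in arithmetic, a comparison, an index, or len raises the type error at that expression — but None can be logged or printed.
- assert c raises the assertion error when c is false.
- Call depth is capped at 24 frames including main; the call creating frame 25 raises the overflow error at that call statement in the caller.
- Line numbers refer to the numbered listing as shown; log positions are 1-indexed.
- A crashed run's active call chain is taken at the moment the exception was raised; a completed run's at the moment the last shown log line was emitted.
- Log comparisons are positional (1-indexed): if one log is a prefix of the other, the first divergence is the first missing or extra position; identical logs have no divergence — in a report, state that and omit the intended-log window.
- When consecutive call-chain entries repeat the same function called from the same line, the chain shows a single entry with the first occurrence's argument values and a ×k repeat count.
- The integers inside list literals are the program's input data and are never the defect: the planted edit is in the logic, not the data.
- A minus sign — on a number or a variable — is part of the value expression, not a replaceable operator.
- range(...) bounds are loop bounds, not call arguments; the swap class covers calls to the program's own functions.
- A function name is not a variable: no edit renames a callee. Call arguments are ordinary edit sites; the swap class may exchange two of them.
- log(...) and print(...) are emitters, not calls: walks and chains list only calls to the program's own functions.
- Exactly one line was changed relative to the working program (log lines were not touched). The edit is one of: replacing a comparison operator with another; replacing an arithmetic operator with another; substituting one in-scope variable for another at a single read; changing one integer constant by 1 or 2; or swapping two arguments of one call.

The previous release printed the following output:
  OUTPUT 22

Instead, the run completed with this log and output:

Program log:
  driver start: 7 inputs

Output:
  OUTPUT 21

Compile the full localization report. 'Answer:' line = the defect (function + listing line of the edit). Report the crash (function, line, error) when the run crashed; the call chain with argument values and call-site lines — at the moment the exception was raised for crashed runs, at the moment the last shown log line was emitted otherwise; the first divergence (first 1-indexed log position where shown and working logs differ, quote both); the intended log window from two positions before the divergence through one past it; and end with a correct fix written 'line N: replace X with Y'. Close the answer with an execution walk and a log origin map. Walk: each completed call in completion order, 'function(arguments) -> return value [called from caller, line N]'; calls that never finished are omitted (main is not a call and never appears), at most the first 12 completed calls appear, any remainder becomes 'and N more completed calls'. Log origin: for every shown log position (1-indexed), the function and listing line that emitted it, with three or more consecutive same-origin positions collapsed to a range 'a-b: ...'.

Answer: the defect is in audit_lot at line 17.
Key observation: The two runs log identically and part ways only at the printed values.
Call chain: main.
First divergence: none — the logs agree in full.
Execution walk:
  verify_load([-3, -2, 10, 3, 2, 1, 1]) -> 12  [called from shape_report, line 23]
  locate_pivot([-3, -2, 10, 3, 2, 1, 1], 1) -> 15  [called from shape_report, line 24]
  audit_lot(12, 15) -> 21  [called from shape_report, line 25]
  shape_report([-3, -2, 10, 3, 2, 1, 1], 1) -> 21  [called from main, line 49]
  fold_scores([-3, -2, 10, 3, 2, 1, 1], 1) -> 5  [called from trim_outliers, line 33]
  trim_outliers([-3, -2, 10, 3, 2, 1, 1], 1) -> 3  [called from main, line 50]
  mix_signals(21, 3) -> 21  [called from main, line 51]
Log origin:
  1 — main, line 48
A correct fix: line 17: replace `21` with `22`.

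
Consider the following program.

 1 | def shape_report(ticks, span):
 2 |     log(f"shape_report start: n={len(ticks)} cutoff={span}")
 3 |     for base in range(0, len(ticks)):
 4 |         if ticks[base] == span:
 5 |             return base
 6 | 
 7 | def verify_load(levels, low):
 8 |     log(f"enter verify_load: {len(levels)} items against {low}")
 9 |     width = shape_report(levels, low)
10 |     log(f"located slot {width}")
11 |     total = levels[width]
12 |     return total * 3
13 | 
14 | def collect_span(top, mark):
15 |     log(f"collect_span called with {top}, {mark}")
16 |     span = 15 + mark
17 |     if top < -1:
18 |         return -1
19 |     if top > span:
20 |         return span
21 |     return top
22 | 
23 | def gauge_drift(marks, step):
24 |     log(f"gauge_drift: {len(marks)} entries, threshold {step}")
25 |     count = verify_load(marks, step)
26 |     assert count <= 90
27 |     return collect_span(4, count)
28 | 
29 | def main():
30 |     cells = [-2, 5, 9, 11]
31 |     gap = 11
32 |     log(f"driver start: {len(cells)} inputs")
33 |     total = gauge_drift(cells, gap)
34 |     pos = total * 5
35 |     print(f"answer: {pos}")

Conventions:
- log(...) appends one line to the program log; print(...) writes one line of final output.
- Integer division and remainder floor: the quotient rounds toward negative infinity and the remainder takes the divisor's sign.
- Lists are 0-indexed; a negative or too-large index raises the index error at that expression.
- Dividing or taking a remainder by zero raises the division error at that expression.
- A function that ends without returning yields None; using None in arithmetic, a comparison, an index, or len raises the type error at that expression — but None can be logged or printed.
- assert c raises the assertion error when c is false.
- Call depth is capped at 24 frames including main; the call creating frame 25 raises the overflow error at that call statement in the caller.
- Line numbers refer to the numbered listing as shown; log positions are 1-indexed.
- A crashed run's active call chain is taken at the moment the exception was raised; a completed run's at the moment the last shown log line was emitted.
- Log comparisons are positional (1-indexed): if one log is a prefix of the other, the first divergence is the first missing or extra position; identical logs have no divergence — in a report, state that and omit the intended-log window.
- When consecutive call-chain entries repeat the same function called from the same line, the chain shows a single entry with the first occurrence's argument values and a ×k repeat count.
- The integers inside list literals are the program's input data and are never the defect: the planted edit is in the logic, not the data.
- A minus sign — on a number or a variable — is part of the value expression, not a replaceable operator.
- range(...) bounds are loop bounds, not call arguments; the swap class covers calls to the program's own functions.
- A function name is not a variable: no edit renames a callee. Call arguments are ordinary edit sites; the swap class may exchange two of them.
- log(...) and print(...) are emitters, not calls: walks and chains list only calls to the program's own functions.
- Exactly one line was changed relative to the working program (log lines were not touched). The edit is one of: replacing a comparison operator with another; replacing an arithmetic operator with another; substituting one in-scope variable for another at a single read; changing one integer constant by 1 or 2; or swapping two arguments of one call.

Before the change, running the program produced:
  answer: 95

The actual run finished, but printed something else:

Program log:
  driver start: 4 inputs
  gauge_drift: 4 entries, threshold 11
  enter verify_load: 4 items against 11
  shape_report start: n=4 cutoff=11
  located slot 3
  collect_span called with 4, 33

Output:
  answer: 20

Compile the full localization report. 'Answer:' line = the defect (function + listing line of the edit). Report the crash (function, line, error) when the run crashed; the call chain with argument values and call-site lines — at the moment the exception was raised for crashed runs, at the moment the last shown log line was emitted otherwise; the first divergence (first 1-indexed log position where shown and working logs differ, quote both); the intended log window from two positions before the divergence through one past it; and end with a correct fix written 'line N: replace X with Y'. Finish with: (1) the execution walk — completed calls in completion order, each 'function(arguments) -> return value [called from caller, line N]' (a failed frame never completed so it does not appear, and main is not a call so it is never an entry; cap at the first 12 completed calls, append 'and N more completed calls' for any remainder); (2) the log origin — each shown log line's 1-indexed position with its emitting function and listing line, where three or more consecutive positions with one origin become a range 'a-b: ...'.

Answer: the defect is in gauge_drift at line 27.
Key fact: At log position 6 the runs split — shown 'collect_span called with 4, 33', but the working version logs 'collect_span called with 33, 4'.
Call chain: main -> gauge_drift([-2, 5, 9, 11], 11) (called at line 33) -> collect_span(4, 33) (called at line 27).
First divergence: position 6 — the shown line 'collect_span called with 4, 33' should read 'collect_span called with 33, 4'.
Intended log window:
  4: shape_report start: n=4 cutoff=11
  5: located slot 3
  6: collect_span called with 33, 4
Execution walk:
  shape_report([-2, 5, 9, 11], 11) -> 3  [called from verify_load, line 9]
  verify_load([-2, 5, 9, 11], 11) -> 33  [called from gauge_drift, line 25]
  collect_span(4, 33) -> 4  [called from gauge_drift, line 27]
  gauge_drift([-2, 5, 9, 11], 11) -> 4  [called from main, line 33]
Log origins:
  1 — main, line 32
  2 — gauge_drift, line 24
  3 — verify_load, line 8
  4 — shape_report, line 2
  5 — verify_load, line 10
  6 — collect_span, line 15
A correct fix: line 27: replace `collect_span(4, count)` with `collect_span(count, 4)`.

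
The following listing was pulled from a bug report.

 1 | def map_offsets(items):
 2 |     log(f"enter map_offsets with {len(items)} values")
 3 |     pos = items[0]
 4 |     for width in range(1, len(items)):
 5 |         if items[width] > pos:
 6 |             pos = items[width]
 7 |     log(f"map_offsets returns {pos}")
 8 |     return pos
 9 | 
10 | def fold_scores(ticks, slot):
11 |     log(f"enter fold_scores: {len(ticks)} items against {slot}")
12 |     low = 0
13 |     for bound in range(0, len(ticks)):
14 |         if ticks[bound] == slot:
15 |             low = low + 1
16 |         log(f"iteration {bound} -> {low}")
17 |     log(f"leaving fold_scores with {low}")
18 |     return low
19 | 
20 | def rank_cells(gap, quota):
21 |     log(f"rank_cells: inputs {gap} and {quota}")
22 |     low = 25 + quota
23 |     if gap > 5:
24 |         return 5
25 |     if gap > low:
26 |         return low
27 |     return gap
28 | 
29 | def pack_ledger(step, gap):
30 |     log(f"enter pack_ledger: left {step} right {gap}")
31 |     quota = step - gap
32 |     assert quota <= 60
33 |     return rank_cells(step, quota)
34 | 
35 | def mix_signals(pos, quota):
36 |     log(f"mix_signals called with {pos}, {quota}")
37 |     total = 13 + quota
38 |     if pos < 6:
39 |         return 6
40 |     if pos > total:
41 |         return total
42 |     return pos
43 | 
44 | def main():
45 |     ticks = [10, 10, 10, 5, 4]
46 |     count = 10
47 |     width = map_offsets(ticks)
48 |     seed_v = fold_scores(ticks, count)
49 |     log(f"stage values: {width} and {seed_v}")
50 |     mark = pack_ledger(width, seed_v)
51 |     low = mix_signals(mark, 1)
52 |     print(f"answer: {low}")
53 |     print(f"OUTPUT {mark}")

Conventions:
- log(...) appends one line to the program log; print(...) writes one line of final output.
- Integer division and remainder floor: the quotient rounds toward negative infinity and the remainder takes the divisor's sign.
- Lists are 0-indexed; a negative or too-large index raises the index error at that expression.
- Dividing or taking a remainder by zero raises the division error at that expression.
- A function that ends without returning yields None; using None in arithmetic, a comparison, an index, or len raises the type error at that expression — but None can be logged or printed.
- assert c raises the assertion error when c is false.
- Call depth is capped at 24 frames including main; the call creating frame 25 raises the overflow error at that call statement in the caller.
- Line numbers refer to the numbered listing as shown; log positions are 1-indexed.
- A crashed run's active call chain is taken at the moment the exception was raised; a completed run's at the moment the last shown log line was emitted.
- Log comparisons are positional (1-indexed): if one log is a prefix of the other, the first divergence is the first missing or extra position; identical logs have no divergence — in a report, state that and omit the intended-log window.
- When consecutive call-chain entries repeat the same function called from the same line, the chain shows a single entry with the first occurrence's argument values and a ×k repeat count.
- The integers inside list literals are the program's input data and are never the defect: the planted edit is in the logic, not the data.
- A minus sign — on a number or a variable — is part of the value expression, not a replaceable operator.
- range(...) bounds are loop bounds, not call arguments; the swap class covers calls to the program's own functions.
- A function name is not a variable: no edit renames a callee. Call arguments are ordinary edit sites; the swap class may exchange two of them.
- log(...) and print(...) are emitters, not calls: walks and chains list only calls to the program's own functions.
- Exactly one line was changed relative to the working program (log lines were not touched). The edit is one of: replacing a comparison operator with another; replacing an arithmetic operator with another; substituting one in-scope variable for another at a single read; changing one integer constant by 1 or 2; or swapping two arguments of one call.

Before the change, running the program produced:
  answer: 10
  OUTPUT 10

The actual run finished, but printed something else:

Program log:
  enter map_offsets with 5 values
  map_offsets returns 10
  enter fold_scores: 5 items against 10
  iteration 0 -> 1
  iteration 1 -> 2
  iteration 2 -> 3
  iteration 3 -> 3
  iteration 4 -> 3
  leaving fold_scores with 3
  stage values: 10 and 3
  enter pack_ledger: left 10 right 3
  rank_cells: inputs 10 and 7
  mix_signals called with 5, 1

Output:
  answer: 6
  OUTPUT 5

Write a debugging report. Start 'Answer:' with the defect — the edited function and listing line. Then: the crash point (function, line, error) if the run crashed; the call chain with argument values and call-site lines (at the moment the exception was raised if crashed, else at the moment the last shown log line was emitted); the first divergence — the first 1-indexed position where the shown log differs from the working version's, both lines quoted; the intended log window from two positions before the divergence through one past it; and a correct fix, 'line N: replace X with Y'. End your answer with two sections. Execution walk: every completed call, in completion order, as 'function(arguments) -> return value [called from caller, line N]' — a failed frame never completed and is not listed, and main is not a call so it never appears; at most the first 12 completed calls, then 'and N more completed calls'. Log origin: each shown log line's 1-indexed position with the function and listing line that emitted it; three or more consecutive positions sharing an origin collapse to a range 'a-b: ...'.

Answer: the defect is in rank_cells at line 23.
Core observation: Log line 13 is where behavior first shows: 'mix_signals called with 5, 1' appears instead of 'mix_signals called with 10, 1'.
Call chain: main -> mix_signals(5, 1) (called at line 51).
First divergence: at position 13 the run shows 'mix_signals called with 5, 1' where the working version logs 'mix_signals called with 10, 1'.
Intended log window:
  11: enter pack_ledger: left 10 right 3
  12: rank_cells: inputs 10 and 7
  13: mix_signals called with 10, 1
Execution walk:
  map_offsets([10, 10, 10, 5, 4]) -> 10  [called from main, line 47]
  fold_scores([10, 10, 10, 5, 4], 10) -> 3  [called from main, line 48]
  rank_cells(10, 7) -> 5  [called from pack_ledger, line 33]
  pack_ledger(10, 3) -> 5  [called from main, line 50]
  mix_signals(5, 1) -> 6  [called from main, line 51]
Log origin:
  1: emitted by map_offsets (line 2)
  2: emitted by map_offsets (line 7)
  3: emitted by fold_scores (line 11)
  4-8: emitted by fold_scores (line 16)
  9: emitted by fold_scores (line 17)
  10: emitted by main (line 49)
  11: emitted by pack_ledger (line 30)
  12: emitted by rank_cells (line 21)
  13: emitted by mix_signals (line 36)
A correct fix: line 23: replace `>` with `<`.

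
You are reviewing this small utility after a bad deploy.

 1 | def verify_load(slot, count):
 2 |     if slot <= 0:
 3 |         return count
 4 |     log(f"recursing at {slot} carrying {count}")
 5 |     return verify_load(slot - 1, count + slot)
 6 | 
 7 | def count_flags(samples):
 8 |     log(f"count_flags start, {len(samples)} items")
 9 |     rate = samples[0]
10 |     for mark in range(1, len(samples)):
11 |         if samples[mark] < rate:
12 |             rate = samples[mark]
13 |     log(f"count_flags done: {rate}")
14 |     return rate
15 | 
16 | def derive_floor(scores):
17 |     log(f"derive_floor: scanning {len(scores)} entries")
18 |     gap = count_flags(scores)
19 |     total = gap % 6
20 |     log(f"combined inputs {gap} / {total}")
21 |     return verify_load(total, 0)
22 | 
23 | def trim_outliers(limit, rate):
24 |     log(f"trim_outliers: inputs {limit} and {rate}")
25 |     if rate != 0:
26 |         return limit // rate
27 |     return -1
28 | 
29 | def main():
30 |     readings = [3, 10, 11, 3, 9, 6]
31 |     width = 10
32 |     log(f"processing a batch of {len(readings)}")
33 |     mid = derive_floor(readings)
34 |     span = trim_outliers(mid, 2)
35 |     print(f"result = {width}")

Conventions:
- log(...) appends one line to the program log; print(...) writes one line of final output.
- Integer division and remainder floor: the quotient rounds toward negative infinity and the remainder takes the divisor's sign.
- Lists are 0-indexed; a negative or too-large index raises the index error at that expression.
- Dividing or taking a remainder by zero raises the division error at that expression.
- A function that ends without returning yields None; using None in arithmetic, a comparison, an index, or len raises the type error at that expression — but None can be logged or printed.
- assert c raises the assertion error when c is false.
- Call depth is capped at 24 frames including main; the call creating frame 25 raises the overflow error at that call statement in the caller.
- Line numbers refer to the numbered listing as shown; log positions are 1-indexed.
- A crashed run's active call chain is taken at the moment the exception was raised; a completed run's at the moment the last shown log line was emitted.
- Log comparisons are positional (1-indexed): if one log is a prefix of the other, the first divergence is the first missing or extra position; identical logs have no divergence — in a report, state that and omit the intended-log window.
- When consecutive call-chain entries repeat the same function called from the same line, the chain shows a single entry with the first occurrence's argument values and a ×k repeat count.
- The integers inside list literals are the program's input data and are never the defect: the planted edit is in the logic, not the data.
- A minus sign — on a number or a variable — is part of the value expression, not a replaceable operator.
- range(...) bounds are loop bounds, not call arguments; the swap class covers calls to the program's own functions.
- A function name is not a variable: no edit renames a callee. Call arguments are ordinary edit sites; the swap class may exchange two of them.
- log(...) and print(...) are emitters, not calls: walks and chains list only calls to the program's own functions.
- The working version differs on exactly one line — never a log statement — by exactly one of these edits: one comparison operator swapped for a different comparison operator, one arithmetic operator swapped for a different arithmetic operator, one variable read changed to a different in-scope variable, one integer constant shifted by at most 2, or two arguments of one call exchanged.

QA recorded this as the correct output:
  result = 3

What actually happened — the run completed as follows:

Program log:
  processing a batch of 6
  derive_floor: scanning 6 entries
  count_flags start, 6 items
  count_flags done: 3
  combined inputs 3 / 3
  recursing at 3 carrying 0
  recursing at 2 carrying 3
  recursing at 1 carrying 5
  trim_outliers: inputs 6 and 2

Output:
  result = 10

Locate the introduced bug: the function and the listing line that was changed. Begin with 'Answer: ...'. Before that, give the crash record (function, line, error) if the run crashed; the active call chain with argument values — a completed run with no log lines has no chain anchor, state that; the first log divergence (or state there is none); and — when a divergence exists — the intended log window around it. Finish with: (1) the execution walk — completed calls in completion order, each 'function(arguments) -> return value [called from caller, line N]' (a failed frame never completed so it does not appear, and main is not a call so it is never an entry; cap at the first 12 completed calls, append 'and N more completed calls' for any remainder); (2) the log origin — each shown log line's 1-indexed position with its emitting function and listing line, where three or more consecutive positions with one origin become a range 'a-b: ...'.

Answer: the defect is in main at line 35.
Key observation: Nothing in the log betrays the bug — only the output does.
Call chain: main -> trim_outliers(6, 2) (called at line 34).
First divergence: none — the logs agree in full.
Execution walk:
  count_flags([3, 10, 11, 3, 9, 6]) -> 3  [called from derive_floor, line 18]
  verify_load(0, 6) -> 6  [called from verify_load, line 5]
  verify_load(1, 5) -> 6  [called from verify_load, line 5]
  verify_load(2, 3) -> 6  [called from verify_load, line 5]
  verify_load(3, 0) -> 6  [called from derive_floor, line 21]
  derive_floor([3, 10, 11, 3, 9, 6]) -> 6  [called from main, line 33]
  trim_outliers(6, 2) -> 3  [called from main, line 34]
Origin of each log line:
  1: logged in main at line 32
  2: logged in derive_floor at line 17
  3: logged in count_flags at line 8
  4: logged in count_flags at line 13
  5: logged in derive_floor at line 20
  6-8: logged in verify_load at line 4
  9: logged in trim_outliers at line 24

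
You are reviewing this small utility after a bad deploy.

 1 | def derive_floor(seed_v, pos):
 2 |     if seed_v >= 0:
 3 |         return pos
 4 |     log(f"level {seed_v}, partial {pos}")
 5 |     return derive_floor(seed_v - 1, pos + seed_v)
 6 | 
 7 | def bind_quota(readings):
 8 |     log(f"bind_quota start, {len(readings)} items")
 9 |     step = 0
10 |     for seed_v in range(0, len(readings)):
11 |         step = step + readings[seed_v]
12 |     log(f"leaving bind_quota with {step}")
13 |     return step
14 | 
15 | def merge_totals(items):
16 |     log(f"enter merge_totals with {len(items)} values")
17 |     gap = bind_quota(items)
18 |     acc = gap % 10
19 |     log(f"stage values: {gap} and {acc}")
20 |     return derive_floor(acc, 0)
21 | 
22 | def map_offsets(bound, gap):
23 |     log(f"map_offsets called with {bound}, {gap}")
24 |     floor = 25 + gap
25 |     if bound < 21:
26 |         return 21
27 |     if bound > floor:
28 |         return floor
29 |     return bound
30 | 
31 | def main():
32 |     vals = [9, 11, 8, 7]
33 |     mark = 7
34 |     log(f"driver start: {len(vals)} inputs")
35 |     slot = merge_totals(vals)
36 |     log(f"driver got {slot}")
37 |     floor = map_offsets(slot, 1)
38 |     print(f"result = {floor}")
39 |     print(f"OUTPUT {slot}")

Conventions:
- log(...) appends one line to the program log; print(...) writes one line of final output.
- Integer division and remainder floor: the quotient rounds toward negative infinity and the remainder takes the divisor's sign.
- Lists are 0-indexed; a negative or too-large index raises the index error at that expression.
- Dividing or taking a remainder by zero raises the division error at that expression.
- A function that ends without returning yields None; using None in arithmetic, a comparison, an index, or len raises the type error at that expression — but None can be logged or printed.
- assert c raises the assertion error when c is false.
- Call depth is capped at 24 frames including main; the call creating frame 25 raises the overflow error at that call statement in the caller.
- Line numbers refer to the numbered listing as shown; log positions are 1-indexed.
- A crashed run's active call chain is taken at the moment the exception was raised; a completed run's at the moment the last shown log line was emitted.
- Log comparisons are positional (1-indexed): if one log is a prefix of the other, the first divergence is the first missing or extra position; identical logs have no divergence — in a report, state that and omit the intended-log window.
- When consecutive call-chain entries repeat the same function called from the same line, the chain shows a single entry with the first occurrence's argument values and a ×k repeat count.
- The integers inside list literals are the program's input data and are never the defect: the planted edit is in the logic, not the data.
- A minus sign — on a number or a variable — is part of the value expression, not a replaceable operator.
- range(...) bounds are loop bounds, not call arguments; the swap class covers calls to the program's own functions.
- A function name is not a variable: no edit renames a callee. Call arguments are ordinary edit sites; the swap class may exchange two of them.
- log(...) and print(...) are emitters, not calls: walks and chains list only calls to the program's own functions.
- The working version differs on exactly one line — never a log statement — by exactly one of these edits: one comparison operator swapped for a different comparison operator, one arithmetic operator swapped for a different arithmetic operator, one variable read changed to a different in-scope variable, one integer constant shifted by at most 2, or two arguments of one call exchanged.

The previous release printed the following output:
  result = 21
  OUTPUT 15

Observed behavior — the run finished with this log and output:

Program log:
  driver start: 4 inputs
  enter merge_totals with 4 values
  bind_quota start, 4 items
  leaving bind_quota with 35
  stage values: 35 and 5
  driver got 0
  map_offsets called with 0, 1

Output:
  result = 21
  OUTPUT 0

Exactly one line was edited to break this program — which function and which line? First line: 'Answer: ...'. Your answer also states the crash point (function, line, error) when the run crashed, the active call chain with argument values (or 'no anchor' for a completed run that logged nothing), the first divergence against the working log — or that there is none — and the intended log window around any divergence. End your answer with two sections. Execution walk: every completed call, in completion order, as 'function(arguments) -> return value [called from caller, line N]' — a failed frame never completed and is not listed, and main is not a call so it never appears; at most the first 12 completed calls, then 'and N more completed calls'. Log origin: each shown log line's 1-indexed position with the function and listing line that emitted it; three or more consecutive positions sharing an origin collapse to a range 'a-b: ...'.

Answer: the defect is in derive_floor at line 2.
Core observation: Position 6 is the first bad log line: 'driver got 0' should read 'level 5, partial 0'.
Call chain: main -> map_offsets(0, 1) (called at line 37).
First divergence: at position 6 the run shows 'driver got 0' where the working version logs 'level 5, partial 0'.
Intended log window:
  4: leaving bind_quota with 35
  5: stage values: 35 and 5
  6: level 5, partial 0
  7: level 4, partial 5
Execution walk:
  bind_quota([9, 11, 8, 7]) -> 35  [called from merge_totals, line 17]
  derive_floor(5, 0) -> 0  [called from merge_totals, line 20]
  merge_totals([9, 11, 8, 7]) -> 0  [called from main, line 35]
  map_offsets(0, 1) -> 21  [called from main, line 37]
Log origin:
  1: from main, line 34
  2: from merge_totals, line 16
  3: from bind_quota, line 8
  4: from bind_quota, line 12
  5: from merge_totals, line 19
  6: from main, line 36
  7: from map_offsets, line 23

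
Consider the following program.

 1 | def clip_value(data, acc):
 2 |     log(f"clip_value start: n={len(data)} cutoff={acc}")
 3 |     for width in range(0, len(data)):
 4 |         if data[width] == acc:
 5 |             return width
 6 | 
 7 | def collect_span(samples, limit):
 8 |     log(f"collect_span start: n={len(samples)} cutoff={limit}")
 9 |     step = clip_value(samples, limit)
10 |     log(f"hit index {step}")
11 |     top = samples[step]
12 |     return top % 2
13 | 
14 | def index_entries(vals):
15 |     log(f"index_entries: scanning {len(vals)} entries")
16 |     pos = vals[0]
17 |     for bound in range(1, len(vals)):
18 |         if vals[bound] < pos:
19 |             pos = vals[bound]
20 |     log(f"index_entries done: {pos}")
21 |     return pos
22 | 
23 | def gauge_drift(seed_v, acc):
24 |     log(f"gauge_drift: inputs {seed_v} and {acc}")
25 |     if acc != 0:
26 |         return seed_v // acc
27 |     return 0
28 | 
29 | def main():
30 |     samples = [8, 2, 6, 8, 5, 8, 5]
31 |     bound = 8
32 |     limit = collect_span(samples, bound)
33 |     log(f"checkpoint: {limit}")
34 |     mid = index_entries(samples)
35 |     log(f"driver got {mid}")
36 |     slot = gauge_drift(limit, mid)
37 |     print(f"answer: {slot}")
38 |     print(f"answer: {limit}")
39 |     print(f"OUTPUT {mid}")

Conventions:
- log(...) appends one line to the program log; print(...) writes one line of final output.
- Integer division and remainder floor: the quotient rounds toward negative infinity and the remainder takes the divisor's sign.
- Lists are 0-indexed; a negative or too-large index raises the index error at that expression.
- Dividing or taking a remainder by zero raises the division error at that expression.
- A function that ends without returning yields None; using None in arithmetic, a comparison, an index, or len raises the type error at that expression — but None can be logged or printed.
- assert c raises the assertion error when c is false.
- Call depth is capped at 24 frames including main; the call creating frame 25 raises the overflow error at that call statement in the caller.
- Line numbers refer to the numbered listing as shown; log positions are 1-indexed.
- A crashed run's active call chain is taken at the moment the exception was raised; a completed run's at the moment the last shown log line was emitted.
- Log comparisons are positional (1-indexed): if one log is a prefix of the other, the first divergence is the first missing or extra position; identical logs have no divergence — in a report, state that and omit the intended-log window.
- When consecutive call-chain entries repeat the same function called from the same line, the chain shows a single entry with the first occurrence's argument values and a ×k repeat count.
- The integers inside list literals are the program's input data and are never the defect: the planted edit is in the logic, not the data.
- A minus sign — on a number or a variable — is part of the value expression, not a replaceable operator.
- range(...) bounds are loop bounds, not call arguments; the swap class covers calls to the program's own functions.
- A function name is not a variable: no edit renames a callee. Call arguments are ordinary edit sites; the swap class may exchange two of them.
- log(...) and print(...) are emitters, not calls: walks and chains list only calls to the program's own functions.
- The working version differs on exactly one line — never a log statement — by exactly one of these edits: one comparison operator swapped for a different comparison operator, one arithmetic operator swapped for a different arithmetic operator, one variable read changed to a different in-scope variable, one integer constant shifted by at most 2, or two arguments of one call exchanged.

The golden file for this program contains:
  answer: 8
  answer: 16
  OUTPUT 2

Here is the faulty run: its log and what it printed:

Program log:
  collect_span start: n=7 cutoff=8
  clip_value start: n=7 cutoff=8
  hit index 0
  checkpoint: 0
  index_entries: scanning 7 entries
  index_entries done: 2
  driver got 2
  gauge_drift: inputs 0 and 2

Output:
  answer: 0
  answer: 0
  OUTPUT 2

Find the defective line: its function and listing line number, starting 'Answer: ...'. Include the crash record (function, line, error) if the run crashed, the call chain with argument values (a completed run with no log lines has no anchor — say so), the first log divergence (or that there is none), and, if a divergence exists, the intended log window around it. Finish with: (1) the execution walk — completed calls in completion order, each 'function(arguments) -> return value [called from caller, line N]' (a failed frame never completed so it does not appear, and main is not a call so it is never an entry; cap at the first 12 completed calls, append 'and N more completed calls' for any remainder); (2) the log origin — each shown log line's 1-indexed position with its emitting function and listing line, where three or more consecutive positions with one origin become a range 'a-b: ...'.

Answer: the defect is in collect_span at line 12.
Core observation: Position 4 is the first bad log line: 'checkpoint: 0' should read 'checkpoint: 16'.
Call chain: main -> gauge_drift(0, 2) (called at line 36).
First divergence: position 4 — the shown line 'checkpoint: 0' should read 'checkpoint: 16'.
Intended log window:
  2: clip_value start: n=7 cutoff=8
  3: hit index 0
  4: checkpoint: 16
  5: index_entries: scanning 7 entries
Execution walk:
  clip_value([8, 2, 6, 8, 5, 8, 5], 8) -> 0  [called from collect_span, line 9]
  collect_span([8, 2, 6, 8, 5, 8, 5], 8) -> 0  [called from main, line 32]
  index_entries([8, 2, 6, 8, 5, 8, 5]) -> 2  [called from main, line 34]
  gauge_drift(0, 2) -> 0  [called from main, line 36]
Log line origins:
  1: emitted by collect_span (line 8)
  2: emitted by clip_value (line 2)
  3: emitted by collect_span (line 10)
  4: emitted by main (line 33)
  5: emitted by index_entries (line 15)
  6: emitted by index_entries (line 20)
  7: emitted by main (line 35)
  8: emitted by gauge_drift (line 24)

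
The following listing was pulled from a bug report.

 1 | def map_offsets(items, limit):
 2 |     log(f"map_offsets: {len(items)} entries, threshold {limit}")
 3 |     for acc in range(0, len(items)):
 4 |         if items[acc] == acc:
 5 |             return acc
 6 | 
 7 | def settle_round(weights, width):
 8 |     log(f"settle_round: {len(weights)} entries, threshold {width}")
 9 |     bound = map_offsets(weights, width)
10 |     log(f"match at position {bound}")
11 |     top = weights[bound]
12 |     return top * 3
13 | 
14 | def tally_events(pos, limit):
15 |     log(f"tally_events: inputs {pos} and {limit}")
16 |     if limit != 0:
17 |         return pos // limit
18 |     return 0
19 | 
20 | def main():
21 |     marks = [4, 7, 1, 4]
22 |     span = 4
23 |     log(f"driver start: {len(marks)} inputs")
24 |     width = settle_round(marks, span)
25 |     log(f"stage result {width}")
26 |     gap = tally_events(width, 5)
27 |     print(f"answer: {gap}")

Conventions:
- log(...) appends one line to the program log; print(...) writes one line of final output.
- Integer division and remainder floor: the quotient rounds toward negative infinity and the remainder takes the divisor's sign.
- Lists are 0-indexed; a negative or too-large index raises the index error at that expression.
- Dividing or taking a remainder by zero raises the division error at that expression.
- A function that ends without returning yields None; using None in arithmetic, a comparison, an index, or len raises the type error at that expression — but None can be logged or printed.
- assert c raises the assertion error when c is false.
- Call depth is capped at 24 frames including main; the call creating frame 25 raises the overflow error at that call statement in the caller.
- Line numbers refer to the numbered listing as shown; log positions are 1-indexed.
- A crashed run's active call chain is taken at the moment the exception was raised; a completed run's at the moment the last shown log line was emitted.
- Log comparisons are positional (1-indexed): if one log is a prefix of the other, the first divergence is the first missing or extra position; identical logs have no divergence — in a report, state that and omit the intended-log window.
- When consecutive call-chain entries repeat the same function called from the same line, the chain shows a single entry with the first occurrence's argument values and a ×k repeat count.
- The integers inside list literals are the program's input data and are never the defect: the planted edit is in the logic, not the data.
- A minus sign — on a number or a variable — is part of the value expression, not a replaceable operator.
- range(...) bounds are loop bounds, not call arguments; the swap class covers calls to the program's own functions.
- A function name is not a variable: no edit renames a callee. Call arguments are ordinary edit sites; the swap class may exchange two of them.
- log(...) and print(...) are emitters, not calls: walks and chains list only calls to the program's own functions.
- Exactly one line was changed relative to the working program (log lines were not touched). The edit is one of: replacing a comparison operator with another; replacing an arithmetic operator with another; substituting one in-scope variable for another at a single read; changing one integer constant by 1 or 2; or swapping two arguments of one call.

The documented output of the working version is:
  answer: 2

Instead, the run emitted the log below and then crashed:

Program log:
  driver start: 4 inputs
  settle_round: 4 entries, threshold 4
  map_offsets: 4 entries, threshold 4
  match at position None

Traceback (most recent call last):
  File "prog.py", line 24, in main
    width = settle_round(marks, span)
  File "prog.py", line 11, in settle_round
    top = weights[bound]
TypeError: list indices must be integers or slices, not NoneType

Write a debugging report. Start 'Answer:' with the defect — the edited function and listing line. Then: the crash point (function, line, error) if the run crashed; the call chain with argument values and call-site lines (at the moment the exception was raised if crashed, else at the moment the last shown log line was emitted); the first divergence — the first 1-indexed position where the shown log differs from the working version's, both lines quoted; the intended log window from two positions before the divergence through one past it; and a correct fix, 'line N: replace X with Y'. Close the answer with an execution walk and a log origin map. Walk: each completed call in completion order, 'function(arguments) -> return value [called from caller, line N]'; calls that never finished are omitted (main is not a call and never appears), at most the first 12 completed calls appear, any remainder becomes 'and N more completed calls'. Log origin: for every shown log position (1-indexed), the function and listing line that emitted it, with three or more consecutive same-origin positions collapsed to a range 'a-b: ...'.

Answer: the defect is in map_offsets at line 4.
Key fact: The earliest visible damage is log position 4 — 'match at position None' rather than the intended 'match at position 0'.
Crash: settle_round, line 11, TypeError.
Call chain: main -> settle_round([4, 7, 1, 4], 4) (called at line 24).
First divergence: position 4; shown 'match at position None' vs intended 'match at position 0'.
Intended log window:
  2: settle_round: 4 entries, threshold 4
  3: map_offsets: 4 entries, threshold 4
  4: match at position 0
  5: stage result 12
Execution walk:
  map_offsets([4, 7, 1, 4], 4) -> None  [called from settle_round, line 9]
Log origin:
  1 — main, line 23
  2 — settle_round, line 8
  3 — map_offsets, line 2
  4 — settle_round, line 10
A correct fix: line 4: replace `items[acc] == acc` with `items[acc] == limit`.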